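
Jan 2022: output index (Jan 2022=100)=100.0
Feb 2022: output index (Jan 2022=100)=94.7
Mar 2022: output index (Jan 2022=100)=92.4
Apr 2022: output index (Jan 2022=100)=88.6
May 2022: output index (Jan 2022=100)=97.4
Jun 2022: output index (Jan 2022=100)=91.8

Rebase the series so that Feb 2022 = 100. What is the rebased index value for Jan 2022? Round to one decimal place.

105.6

Rebased(Jan 2022) = 100.0 / 94.7 × 100 = 105.5966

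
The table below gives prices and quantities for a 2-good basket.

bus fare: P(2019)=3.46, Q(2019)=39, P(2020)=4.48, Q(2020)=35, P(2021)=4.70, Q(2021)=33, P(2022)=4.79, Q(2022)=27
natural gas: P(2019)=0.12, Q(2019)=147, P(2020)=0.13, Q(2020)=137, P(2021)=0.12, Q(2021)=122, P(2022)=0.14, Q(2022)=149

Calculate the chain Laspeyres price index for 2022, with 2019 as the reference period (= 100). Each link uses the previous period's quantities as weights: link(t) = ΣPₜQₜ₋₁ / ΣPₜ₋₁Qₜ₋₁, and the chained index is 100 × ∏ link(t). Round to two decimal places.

Link 2019→2020:
ΣP(2020)Q(2019) = 4.48×39 + 0.13×147 = 174.72 + 19.11 = 193.83
ΣP(2019)Q(2019) = 3.46×39 + 0.12×147 = 134.94 + 17.64 = 152.58
link = 193.83/152.58 = 1.270350
Link 2020→2021:
ΣP(2021)Q(2020) = 4.70×35 + 0.12×137 = 164.5 + 16.44 = 180.94
ΣP(2020)Q(2020) = 4.48×35 + 0.13×137 = 156.8 + 17.81 = 174.61
link = 180.94/174.61 = 1.036252
Link 2021→2022:
ΣP(2022)Q(2021) = 4.79×33 + 0.14×122 = 158.07 + 17.08 = 175.15
ΣP(2021)Q(2021) = 4.70×33 + 0.12×122 = 155.1 + 14.64 = 169.74
link = 175.15/169.74 = 1.031872
Chained index = 100 × 1.270350 × 1.036252 × 1.031872 = 135.8360

135.84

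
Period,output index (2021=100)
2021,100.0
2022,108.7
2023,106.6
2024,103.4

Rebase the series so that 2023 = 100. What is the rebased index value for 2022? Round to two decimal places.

Rebased(2022) = 108.7 / 106.6 × 100 = 101.9700

101.97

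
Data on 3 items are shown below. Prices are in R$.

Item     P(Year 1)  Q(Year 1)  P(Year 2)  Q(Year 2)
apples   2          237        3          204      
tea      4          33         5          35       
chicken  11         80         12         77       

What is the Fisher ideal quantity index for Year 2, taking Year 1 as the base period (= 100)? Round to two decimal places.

93.53

Laspeyres component (base-period weights):
ΣP(Year 1)Q(Year 2) = 2×204 + 4×35 + 11×77 = 408 + 140 + 847 = 1395
ΣP(Year 1)Q(Year 1) = 2×237 + 4×33 + 11×80 = 474 + 132 + 880 = 1486
L = 1395 / 1486 × 100 = 93.8762
Paasche component (current-period weights):
ΣP(Year 2)Q(Year 2) = 3×204 + 5×35 + 12×77 = 612 + 175 + 924 = 1711
ΣP(Year 2)Q(Year 1) = 3×237 + 5×33 + 12×80 = 711 + 165 + 960 = 1836
P = 1711 / 1836 × 100 = 93.1917
Fisher = √(L × P) = √(93.8762 × 93.1917) = 93.5333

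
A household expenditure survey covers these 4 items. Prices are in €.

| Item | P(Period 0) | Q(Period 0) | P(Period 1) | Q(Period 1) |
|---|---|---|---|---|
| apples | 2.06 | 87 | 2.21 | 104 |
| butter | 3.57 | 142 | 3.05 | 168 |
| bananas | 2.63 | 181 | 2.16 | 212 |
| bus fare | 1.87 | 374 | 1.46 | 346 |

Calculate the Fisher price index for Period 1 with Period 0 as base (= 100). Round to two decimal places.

Laspeyres component (base-period weights):
ΣP(Period 1)Q(Period 0) = 2.21×87 + 3.05×142 + 2.16×181 + 1.46×374 = 192.27 + 433.1 + 390.96 + 546.04 = 1562.37
ΣP(Period 0)Q(Period 0) = 2.06×87 + 3.57×142 + 2.63×181 + 1.87×374 = 179.22 + 506.94 + 476.03 + 699.38 = 1861.57
L = 1562.37 / 1861.57 × 100 = 83.9275
Paasche component (current-period weights):
ΣP(Period 1)Q(Period 1) = 2.21×104 + 3.05×168 + 2.16×212 + 1.46×346 = 229.84 + 512.4 + 457.92 + 505.16 = 1705.32
ΣP(Period 0)Q(Period 1) = 2.06×104 + 3.57×168 + 2.63×212 + 1.87×346 = 214.24 + 599.76 + 557.56 + 647.02 = 2018.58
P = 1705.32 / 2018.58 × 100 = 84.4812
Fisher = √(L × P) = √(83.9275 × 84.4812) = 84.2039

84.20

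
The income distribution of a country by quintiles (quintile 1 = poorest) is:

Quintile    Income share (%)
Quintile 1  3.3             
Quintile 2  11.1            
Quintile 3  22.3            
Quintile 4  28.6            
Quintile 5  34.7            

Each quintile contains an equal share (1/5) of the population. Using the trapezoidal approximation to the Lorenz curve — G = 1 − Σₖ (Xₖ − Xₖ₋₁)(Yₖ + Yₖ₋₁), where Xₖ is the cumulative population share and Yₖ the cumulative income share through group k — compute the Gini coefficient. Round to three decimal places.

0.321

Cumulative income shares Yₖ: 0.0330, 0.1440, 0.3670, 0.6530, 1.0000
Σ (Xₖ−Xₖ₋₁)(Yₖ+Yₖ₋₁) = (1/5)(0.0330+0.0000) + (1/5)(0.1440+0.0330) + (1/5)(0.3670+0.1440) + (1/5)(0.6530+0.3670) + (1/5)(1.0000+0.6530)
  = 0.0066 + 0.0354 + 0.1022 + 0.2040 + 0.3306 = 0.6788
G = 1 − 0.6788 = 0.3212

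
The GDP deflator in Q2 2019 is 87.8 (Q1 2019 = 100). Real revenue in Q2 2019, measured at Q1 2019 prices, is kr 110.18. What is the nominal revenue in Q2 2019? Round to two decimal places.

96.74

Nominal = Real × (Index/100) = 110.18 × (87.8/100)
        = 110.18 × 0.878 = 96.7380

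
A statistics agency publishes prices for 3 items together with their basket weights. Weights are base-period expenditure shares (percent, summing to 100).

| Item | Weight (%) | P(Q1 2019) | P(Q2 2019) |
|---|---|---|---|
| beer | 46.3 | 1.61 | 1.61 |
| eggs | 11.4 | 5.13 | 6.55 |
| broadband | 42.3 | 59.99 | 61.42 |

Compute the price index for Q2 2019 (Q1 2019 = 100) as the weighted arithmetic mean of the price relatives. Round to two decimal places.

beer: 46.3 × (1.61/1.61) = 46.3 × 1.000000 = 46.3000
eggs: 11.4 × (6.55/5.13) = 11.4 × 1.276803 = 14.5556
broadband: 42.3 × (61.42/59.99) = 42.3 × 1.023837 = 43.3083
Index = Σ wᵢ·(p₁ᵢ/p₀ᵢ) = 46.3000 + 14.5556 + 43.3083 = 104.1639

104.16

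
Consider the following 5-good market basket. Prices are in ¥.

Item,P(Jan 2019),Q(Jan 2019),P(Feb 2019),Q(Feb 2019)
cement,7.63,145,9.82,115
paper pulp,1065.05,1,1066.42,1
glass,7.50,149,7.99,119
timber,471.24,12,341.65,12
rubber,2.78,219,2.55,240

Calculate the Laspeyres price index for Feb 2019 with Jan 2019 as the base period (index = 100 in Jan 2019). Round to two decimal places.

Laspeyres price index uses base-period quantities as weights.
ΣP(Feb 2019)·Q(Jan 2019) = 9.82×145 + 1066.42×1 + 7.99×149 + 341.65×12 + 2.55×219 = 1423.9 + 1066.42 + 1190.51 + 4099.8 + 558.45 = 8339.08
ΣP(Jan 2019)·Q(Jan 2019) = 7.63×145 + 1065.05×1 + 7.50×149 + 471.24×12 + 2.78×219 = 1106.35 + 1065.05 + 1117.5 + 5654.88 + 608.82 = 9552.6
Index = 8339.08 / 9552.6 × 100 = 87.2964

87.30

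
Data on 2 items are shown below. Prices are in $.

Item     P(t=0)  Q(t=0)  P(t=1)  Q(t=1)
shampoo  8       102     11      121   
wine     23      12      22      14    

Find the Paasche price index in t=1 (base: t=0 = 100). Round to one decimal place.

127.1

Paasche price index uses current-period quantities as weights.
ΣP(t=1)·Q(t=1) = 11×121 + 22×14 = 1331 + 308 = 1639
ΣP(t=0)·Q(t=1) = 8×121 + 23×14 = 968 + 322 = 1290
Index = 1639 / 1290 × 100 = 127.0543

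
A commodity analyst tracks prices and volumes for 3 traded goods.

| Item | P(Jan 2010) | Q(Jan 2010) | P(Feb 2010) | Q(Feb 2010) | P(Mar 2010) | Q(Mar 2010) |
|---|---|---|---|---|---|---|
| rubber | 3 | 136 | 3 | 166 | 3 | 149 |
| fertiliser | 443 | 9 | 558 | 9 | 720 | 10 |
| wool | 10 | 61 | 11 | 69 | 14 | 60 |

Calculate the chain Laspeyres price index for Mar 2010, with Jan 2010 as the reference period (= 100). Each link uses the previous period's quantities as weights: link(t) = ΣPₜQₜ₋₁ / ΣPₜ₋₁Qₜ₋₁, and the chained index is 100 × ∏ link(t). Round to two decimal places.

Link Jan 2010→Feb 2010:
ΣP(Feb 2010)Q(Jan 2010) = 3×136 + 558×9 + 11×61 = 408 + 5022 + 671 = 6101
ΣP(Jan 2010)Q(Jan 2010) = 3×136 + 443×9 + 10×61 = 408 + 3987 + 610 = 5005
link = 6101/5005 = 1.218981
Link Feb 2010→Mar 2010:
ΣP(Mar 2010)Q(Feb 2010) = 3×166 + 720×9 + 14×69 = 498 + 6480 + 966 = 7944
ΣP(Feb 2010)Q(Feb 2010) = 3×166 + 558×9 + 11×69 = 498 + 5022 + 759 = 6279
link = 7944/6279 = 1.265170
Chained index = 100 × 1.218981 × 1.265170 = 154.2218

154.22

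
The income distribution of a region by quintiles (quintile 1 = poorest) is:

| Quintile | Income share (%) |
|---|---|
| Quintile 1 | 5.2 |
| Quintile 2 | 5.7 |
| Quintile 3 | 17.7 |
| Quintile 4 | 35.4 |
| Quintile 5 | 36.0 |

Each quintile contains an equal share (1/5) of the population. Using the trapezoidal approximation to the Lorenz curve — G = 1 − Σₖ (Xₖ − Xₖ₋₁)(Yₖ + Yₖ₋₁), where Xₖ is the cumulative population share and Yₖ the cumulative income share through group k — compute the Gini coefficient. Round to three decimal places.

0.365

Cumulative income shares Yₖ: 0.0520, 0.1090, 0.2860, 0.6400, 1.0000
Σ (Xₖ−Xₖ₋₁)(Yₖ+Yₖ₋₁) = (1/5)(0.0520+0.0000) + (1/5)(0.1090+0.0520) + (1/5)(0.2860+0.1090) + (1/5)(0.6400+0.2860) + (1/5)(1.0000+0.6400)
  = 0.0104 + 0.0322 + 0.0790 + 0.1852 + 0.3280 = 0.6348
G = 1 − 0.6348 = 0.3652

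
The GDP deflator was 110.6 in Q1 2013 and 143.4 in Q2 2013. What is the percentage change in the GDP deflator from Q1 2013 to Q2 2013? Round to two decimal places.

29.66%

Change = (143.4 − 110.6) / 110.6 × 100
       = 32.8 / 110.6 × 100 = 29.6564%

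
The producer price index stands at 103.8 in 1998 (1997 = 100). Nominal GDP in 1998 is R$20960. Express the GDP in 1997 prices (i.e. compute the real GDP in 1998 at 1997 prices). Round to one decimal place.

Real = Nominal ÷ (Index/100) = 20960 ÷ (103.8/100)
     = 20960 ÷ 1.038 = 20192.6782

20192.7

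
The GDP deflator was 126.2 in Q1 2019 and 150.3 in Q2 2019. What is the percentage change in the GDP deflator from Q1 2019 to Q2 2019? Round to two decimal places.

Change = (150.3 − 126.2) / 126.2 × 100
       = 24.1 / 126.2 × 100 = 19.0967%

19.10%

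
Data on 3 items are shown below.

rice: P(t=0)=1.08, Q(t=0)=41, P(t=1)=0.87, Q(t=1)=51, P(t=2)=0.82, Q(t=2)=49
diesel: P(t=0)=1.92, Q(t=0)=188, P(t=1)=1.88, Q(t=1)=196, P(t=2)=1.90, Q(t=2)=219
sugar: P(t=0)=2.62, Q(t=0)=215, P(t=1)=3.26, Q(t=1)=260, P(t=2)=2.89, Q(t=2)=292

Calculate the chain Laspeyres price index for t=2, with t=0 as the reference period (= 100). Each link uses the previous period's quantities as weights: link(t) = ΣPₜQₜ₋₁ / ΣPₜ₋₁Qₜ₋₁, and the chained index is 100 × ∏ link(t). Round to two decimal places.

104.07

Link t=0→t=1:
ΣP(t=1)Q(t=0) = 0.87×41 + 1.88×188 + 3.26×215 = 35.67 + 353.44 + 700.9 = 1090.01
ΣP(t=0)Q(t=0) = 1.08×41 + 1.92×188 + 2.62×215 = 44.28 + 360.96 + 563.3 = 968.54
link = 1090.01/968.54 = 1.125416
Link t=1→t=2:
ΣP(t=2)Q(t=1) = 0.82×51 + 1.90×196 + 2.89×260 = 41.82 + 372.4 + 751.4 = 1165.62
ΣP(t=1)Q(t=1) = 0.87×51 + 1.88×196 + 3.26×260 = 44.37 + 368.48 + 847.6 = 1260.45
link = 1165.62/1260.45 = 0.924765
Chained index = 100 × 1.125416 × 0.924765 = 104.0745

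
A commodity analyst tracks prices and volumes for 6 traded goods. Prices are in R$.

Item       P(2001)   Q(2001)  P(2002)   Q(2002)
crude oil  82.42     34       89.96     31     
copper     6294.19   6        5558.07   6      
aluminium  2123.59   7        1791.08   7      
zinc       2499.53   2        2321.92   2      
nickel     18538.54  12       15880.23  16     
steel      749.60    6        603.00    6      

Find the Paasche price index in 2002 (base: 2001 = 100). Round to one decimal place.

86.1

Paasche price index uses current-period quantities as weights.
ΣP(2002)·Q(2002) = 89.96×31 + 5558.07×6 + 1791.08×7 + 2321.92×2 + 15880.23×16 + 603.00×6 = 2788.76 + 33348.42 + 12537.56 + 4643.84 + 254083.68 + 3618 = 311020.26
ΣP(2001)·Q(2002) = 82.42×31 + 6294.19×6 + 2123.59×7 + 2499.53×2 + 18538.54×16 + 749.60×6 = 2555.02 + 37765.14 + 14865.13 + 4999.06 + 296616.64 + 4497.6 = 361298.59
Index = 311020.26 / 361298.59 × 100 = 86.0840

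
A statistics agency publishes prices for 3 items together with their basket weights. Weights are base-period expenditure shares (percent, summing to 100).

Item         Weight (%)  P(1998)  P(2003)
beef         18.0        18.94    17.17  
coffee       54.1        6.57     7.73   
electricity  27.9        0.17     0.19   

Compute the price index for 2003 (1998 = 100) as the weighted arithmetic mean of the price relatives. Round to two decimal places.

beef: 18.0 × (17.17/18.94) = 18.0 × 0.906547 = 16.3178
coffee: 54.1 × (7.73/6.57) = 54.1 × 1.176560 = 63.6519
electricity: 27.9 × (0.19/0.17) = 27.9 × 1.117647 = 31.1824
Index = Σ wᵢ·(p₁ᵢ/p₀ᵢ) = 16.3178 + 63.6519 + 31.1824 = 111.1521

111.15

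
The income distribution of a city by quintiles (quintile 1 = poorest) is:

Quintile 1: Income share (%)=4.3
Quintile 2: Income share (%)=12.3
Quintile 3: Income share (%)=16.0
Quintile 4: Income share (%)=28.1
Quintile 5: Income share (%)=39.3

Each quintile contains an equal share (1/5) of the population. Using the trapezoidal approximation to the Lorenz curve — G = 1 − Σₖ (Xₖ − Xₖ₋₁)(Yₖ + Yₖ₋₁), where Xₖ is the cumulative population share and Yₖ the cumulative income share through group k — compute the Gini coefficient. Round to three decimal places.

Cumulative income shares Yₖ: 0.0430, 0.1660, 0.3260, 0.6070, 1.0000
Σ (Xₖ−Xₖ₋₁)(Yₖ+Yₖ₋₁) = (1/5)(0.0430+0.0000) + (1/5)(0.1660+0.0430) + (1/5)(0.3260+0.1660) + (1/5)(0.6070+0.3260) + (1/5)(1.0000+0.6070)
  = 0.0086 + 0.0418 + 0.0984 + 0.1866 + 0.3214 = 0.6568
G = 1 − 0.6568 = 0.3432

0.343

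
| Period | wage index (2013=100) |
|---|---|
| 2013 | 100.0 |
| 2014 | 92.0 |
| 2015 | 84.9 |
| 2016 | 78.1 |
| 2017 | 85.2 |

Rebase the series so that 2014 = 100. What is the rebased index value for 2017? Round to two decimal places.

92.61

Rebased(2017) = 85.2 / 92.0 × 100 = 92.6087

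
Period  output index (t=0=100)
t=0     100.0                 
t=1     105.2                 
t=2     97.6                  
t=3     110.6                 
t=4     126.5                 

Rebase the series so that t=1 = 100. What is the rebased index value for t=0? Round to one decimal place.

Rebased(t=0) = 100.0 / 105.2 × 100 = 95.0570

95.1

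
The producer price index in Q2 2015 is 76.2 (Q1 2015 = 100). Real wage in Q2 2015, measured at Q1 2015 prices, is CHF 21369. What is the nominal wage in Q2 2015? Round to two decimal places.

Nominal = Real × (Index/100) = 21369 × (76.2/100)
        = 21369 × 0.762 = 16283.1780

16283.18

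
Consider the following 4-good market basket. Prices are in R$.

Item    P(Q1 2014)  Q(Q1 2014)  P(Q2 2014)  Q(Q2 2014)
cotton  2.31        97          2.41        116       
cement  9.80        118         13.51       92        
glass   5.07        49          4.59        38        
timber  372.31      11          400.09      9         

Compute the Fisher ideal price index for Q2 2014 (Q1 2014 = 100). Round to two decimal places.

112.58

Laspeyres component (base-period weights):
ΣP(Q2 2014)Q(Q1 2014) = 2.41×97 + 13.51×118 + 4.59×49 + 400.09×11 = 233.77 + 1594.18 + 224.91 + 4400.99 = 6453.85
ΣP(Q1 2014)Q(Q1 2014) = 2.31×97 + 9.80×118 + 5.07×49 + 372.31×11 = 224.07 + 1156.4 + 248.43 + 4095.41 = 5724.31
L = 6453.85 / 5724.31 × 100 = 112.7446
Paasche component (current-period weights):
ΣP(Q2 2014)Q(Q2 2014) = 2.41×116 + 13.51×92 + 4.59×38 + 400.09×9 = 279.56 + 1242.92 + 174.42 + 3600.81 = 5297.71
ΣP(Q1 2014)Q(Q2 2014) = 2.31×116 + 9.80×92 + 5.07×38 + 372.31×9 = 267.96 + 901.6 + 192.66 + 3350.79 = 4713.01
P = 5297.71 / 4713.01 × 100 = 112.4061
Fisher = √(L × P) = √(112.7446 × 112.4061) = 112.5752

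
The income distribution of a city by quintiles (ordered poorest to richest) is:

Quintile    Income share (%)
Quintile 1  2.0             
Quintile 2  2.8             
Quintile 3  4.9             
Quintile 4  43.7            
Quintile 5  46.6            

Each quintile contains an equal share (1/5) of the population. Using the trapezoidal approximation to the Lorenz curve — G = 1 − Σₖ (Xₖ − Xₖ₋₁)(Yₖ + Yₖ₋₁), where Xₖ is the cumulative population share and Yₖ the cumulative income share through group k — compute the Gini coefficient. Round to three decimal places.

Cumulative income shares Yₖ: 0.0200, 0.0480, 0.0970, 0.5340, 1.0000
Σ (Xₖ−Xₖ₋₁)(Yₖ+Yₖ₋₁) = (1/5)(0.0200+0.0000) + (1/5)(0.0480+0.0200) + (1/5)(0.0970+0.0480) + (1/5)(0.5340+0.0970) + (1/5)(1.0000+0.5340)
  = 0.0040 + 0.0136 + 0.0290 + 0.1262 + 0.3068 = 0.4796
G = 1 − 0.4796 = 0.5204

0.520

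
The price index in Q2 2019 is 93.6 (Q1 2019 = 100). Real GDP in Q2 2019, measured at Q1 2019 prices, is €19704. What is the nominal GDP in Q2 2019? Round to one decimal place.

18442.9

Nominal = Real × (Index/100) = 19704 × (93.6/100)
        = 19704 × 0.936 = 18442.9440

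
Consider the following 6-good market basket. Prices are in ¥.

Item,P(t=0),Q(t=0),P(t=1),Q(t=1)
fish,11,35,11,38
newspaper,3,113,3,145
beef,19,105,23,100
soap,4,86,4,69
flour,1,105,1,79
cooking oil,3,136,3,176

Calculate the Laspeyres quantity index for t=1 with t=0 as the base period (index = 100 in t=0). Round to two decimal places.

101.68

Laspeyres quantity index uses base-period prices as weights.
ΣP(t=0)·Q(t=1) = 11×38 + 3×145 + 19×100 + 4×69 + 1×79 + 3×176 = 418 + 435 + 1900 + 276 + 79 + 528 = 3636
ΣP(t=0)·Q(t=0) = 11×35 + 3×113 + 19×105 + 4×86 + 1×105 + 3×136 = 385 + 339 + 1995 + 344 + 105 + 408 = 3576
Index = 3636 / 3576 × 100 = 101.6779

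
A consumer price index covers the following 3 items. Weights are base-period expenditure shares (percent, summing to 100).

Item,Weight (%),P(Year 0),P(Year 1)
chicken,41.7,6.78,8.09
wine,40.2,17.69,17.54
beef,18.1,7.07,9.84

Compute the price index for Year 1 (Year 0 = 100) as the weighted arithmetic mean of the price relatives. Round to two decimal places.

114.81

chicken: 41.7 × (8.09/6.78) = 41.7 × 1.193215 = 49.7571
wine: 40.2 × (17.54/17.69) = 40.2 × 0.991521 = 39.8591
beef: 18.1 × (9.84/7.07) = 18.1 × 1.391796 = 25.1915
Index = Σ wᵢ·(p₁ᵢ/p₀ᵢ) = 49.7571 + 39.8591 + 25.1915 = 114.8077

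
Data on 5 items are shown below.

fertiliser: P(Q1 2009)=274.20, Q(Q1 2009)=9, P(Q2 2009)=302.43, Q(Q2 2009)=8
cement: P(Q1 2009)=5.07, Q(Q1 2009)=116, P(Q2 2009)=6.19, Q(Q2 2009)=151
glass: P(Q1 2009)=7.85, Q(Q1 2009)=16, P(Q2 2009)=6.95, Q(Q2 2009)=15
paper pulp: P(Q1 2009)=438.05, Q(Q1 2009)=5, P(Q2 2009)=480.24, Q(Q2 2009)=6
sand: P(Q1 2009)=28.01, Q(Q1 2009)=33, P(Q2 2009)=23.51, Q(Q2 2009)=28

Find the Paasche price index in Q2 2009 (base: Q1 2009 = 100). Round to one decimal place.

Paasche price index uses current-period quantities as weights.
ΣP(Q2 2009)·Q(Q2 2009) = 302.43×8 + 6.19×151 + 6.95×15 + 480.24×6 + 23.51×28 = 2419.44 + 934.69 + 104.25 + 2881.44 + 658.28 = 6998.1
ΣP(Q1 2009)·Q(Q2 2009) = 274.20×8 + 5.07×151 + 7.85×15 + 438.05×6 + 28.01×28 = 2193.6 + 765.57 + 117.75 + 2628.3 + 784.28 = 6489.5
Index = 6998.1 / 6489.5 × 100 = 107.8373

107.8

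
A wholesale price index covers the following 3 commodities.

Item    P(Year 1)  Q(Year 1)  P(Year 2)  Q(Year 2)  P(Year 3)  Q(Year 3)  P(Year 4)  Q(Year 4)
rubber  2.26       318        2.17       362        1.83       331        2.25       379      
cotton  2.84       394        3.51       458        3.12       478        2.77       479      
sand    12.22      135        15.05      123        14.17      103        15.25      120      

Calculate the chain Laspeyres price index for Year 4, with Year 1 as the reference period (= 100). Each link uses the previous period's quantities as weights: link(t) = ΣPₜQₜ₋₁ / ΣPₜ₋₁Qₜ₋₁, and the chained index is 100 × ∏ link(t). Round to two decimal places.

108.82

Link Year 1→Year 2:
ΣP(Year 2)Q(Year 1) = 2.17×318 + 3.51×394 + 15.05×135 = 690.06 + 1382.94 + 2031.75 = 4104.75
ΣP(Year 1)Q(Year 1) = 2.26×318 + 2.84×394 + 12.22×135 = 718.68 + 1118.96 + 1649.7 = 3487.34
link = 4104.75/3487.34 = 1.177043
Link Year 2→Year 3:
ΣP(Year 3)Q(Year 2) = 1.83×362 + 3.12×458 + 14.17×123 = 662.46 + 1428.96 + 1742.91 = 3834.33
ΣP(Year 2)Q(Year 2) = 2.17×362 + 3.51×458 + 15.05×123 = 785.54 + 1607.58 + 1851.15 = 4244.27
link = 3834.33/4244.27 = 0.903413
Link Year 3→Year 4:
ΣP(Year 4)Q(Year 3) = 2.25×331 + 2.77×478 + 15.25×103 = 744.75 + 1324.06 + 1570.75 = 3639.56
ΣP(Year 3)Q(Year 3) = 1.83×331 + 3.12×478 + 14.17×103 = 605.73 + 1491.36 + 1459.51 = 3556.6
link = 3639.56/3556.6 = 1.023326
Chained index = 100 × 1.177043 × 0.903413 × 1.023326 = 108.8160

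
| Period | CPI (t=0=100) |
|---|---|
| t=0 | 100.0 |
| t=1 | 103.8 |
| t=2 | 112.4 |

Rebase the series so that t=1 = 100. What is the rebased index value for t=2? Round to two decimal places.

Rebased(t=2) = 112.4 / 103.8 × 100 = 108.2852

108.29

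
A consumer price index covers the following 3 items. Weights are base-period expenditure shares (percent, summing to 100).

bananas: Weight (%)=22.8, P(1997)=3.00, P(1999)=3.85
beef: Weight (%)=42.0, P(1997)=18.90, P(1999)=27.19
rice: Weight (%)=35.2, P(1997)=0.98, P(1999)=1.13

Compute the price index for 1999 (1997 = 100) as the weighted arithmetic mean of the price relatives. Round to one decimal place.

130.3

bananas: 22.8 × (3.85/3.00) = 22.8 × 1.283333 = 29.2600
beef: 42.0 × (27.19/18.90) = 42.0 × 1.438624 = 60.4222
rice: 35.2 × (1.13/0.98) = 35.2 × 1.153061 = 40.5878
Index = Σ wᵢ·(p₁ᵢ/p₀ᵢ) = 29.2600 + 60.4222 + 40.5878 = 130.2700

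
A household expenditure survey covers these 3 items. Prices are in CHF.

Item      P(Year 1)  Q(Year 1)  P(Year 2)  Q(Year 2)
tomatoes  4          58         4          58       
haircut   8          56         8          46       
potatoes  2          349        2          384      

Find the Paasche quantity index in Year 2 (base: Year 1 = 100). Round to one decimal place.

99.3

Paasche quantity index uses current-period prices as weights.
ΣP(Year 2)·Q(Year 2) = 4×58 + 8×46 + 2×384 = 232 + 368 + 768 = 1368
ΣP(Year 2)·Q(Year 1) = 4×58 + 8×56 + 2×349 = 232 + 448 + 698 = 1378
Index = 1368 / 1378 × 100 = 99.2743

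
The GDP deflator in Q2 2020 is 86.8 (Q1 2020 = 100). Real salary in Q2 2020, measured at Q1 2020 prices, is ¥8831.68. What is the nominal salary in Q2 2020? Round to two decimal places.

Nominal = Real × (Index/100) = 8831.68 × (86.8/100)
        = 8831.68 × 0.868 = 7665.8982

7665.90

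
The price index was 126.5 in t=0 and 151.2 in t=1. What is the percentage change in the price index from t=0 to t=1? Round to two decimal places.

Change = (151.2 − 126.5) / 126.5 × 100
       = 24.7 / 126.5 × 100 = 19.5257%

19.53%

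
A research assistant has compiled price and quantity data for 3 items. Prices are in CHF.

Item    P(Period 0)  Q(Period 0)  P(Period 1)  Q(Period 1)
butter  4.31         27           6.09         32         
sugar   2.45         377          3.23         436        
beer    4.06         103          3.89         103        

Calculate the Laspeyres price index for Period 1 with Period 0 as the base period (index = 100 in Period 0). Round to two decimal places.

122.26

Laspeyres price index uses base-period quantities as weights.
ΣP(Period 1)·Q(Period 0) = 6.09×27 + 3.23×377 + 3.89×103 = 164.43 + 1217.71 + 400.67 = 1782.81
ΣP(Period 0)·Q(Period 0) = 4.31×27 + 2.45×377 + 4.06×103 = 116.37 + 923.65 + 418.18 = 1458.2
Index = 1782.81 / 1458.2 × 100 = 122.2610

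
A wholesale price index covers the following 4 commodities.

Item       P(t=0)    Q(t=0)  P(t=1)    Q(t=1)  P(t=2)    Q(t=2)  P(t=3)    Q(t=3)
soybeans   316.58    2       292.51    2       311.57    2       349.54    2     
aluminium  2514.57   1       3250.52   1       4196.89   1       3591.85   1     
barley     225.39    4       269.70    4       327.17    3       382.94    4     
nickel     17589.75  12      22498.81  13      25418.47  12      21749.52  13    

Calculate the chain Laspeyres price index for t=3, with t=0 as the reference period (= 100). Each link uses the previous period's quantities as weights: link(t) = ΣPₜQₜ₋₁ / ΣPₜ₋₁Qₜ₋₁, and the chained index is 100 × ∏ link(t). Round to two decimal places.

123.96

Link t=0→t=1:
ΣP(t=1)Q(t=0) = 292.51×2 + 3250.52×1 + 269.70×4 + 22498.81×12 = 585.02 + 3250.52 + 1078.8 + 269985.72 = 274900.06
ΣP(t=0)Q(t=0) = 316.58×2 + 2514.57×1 + 225.39×4 + 17589.75×12 = 633.16 + 2514.57 + 901.56 + 211077 = 215126.29
link = 274900.06/215126.29 = 1.277854
Link t=1→t=2:
ΣP(t=2)Q(t=1) = 311.57×2 + 4196.89×1 + 327.17×4 + 25418.47×13 = 623.14 + 4196.89 + 1308.68 + 330440.11 = 336568.82
ΣP(t=1)Q(t=1) = 292.51×2 + 3250.52×1 + 269.70×4 + 22498.81×13 = 585.02 + 3250.52 + 1078.8 + 292484.53 = 297398.87
link = 336568.82/297398.87 = 1.131708
Link t=2→t=3:
ΣP(t=3)Q(t=2) = 349.54×2 + 3591.85×1 + 382.94×3 + 21749.52×12 = 699.08 + 3591.85 + 1148.82 + 260994.24 = 266433.99
ΣP(t=2)Q(t=2) = 311.57×2 + 4196.89×1 + 327.17×3 + 25418.47×12 = 623.14 + 4196.89 + 981.51 + 305021.64 = 310823.18
link = 266433.99/310823.18 = 0.857188
Chained index = 100 × 1.277854 × 1.131708 × 0.857188 = 123.9630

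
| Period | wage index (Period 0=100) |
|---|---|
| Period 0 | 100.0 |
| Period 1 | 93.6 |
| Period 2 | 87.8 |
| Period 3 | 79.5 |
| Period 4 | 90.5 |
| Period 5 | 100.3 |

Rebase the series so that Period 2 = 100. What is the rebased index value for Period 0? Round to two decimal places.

113.90

Rebased(Period 0) = 100.0 / 87.8 × 100 = 113.8952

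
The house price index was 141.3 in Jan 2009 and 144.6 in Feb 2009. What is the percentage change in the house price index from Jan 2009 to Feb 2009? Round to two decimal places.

2.34%

Change = (144.6 − 141.3) / 141.3 × 100
       = 3.3 / 141.3 × 100 = 2.3355%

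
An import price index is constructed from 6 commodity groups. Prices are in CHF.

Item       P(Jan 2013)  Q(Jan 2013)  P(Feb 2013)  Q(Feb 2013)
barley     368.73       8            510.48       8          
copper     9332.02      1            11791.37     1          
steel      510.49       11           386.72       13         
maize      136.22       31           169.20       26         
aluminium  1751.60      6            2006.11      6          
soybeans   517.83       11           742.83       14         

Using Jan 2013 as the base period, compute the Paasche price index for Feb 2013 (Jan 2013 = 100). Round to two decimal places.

Paasche price index uses current-period quantities as weights.
ΣP(Feb 2013)·Q(Feb 2013) = 510.48×8 + 11791.37×1 + 386.72×13 + 169.20×26 + 2006.11×6 + 742.83×14 = 4083.84 + 11791.37 + 5027.36 + 4399.2 + 12036.66 + 10399.62 = 47738.05
ΣP(Jan 2013)·Q(Feb 2013) = 368.73×8 + 9332.02×1 + 510.49×13 + 136.22×26 + 1751.60×6 + 517.83×14 = 2949.84 + 9332.02 + 6636.37 + 3541.72 + 10509.6 + 7249.62 = 40219.17
Index = 47738.05 / 40219.17 × 100 = 118.6948

118.69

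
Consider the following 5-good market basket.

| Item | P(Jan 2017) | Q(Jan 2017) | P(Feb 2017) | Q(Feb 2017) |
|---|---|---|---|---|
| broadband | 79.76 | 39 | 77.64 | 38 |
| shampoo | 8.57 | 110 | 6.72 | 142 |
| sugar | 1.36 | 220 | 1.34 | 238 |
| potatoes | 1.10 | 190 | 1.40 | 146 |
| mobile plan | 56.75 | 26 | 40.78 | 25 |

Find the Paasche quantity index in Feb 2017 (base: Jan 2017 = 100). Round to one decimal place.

Paasche quantity index uses current-period prices as weights.
ΣP(Feb 2017)·Q(Feb 2017) = 77.64×38 + 6.72×142 + 1.34×238 + 1.40×146 + 40.78×25 = 2950.32 + 954.24 + 318.92 + 204.4 + 1019.5 = 5447.38
ΣP(Feb 2017)·Q(Jan 2017) = 77.64×39 + 6.72×110 + 1.34×220 + 1.40×190 + 40.78×26 = 3027.96 + 739.2 + 294.8 + 266 + 1060.28 = 5388.24
Index = 5447.38 / 5388.24 × 100 = 101.0976

101.1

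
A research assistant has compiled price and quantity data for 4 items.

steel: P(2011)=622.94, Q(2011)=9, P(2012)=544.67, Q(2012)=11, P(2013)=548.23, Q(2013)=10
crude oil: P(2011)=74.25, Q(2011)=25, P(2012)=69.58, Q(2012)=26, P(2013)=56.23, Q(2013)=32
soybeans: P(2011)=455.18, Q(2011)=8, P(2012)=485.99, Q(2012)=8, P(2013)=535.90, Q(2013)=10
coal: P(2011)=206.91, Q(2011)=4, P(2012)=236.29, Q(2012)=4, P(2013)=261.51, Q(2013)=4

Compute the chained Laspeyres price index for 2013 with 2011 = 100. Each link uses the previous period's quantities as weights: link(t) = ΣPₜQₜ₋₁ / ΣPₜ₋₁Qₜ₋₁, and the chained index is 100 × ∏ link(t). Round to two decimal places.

Link 2011→2012:
ΣP(2012)Q(2011) = 544.67×9 + 69.58×25 + 485.99×8 + 236.29×4 = 4902.03 + 1739.5 + 3887.92 + 945.16 = 11474.61
ΣP(2011)Q(2011) = 622.94×9 + 74.25×25 + 455.18×8 + 206.91×4 = 5606.46 + 1856.25 + 3641.44 + 827.64 = 11931.79
link = 11474.61/11931.79 = 0.961684
Link 2012→2013:
ΣP(2013)Q(2012) = 548.23×11 + 56.23×26 + 535.90×8 + 261.51×4 = 6030.53 + 1461.98 + 4287.2 + 1046.04 = 12825.75
ΣP(2012)Q(2012) = 544.67×11 + 69.58×26 + 485.99×8 + 236.29×4 = 5991.37 + 1809.08 + 3887.92 + 945.16 = 12633.53
link = 12825.75/12633.53 = 1.015215
Chained index = 100 × 0.961684 × 1.015215 = 97.6316

97.63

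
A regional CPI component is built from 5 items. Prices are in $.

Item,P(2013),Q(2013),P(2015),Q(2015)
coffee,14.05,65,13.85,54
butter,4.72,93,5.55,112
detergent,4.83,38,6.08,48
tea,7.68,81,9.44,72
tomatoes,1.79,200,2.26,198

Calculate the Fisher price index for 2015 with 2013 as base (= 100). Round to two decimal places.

Laspeyres component (base-period weights):
ΣP(2015)Q(2013) = 13.85×65 + 5.55×93 + 6.08×38 + 9.44×81 + 2.26×200 = 900.25 + 516.15 + 231.04 + 764.64 + 452 = 2864.08
ΣP(2013)Q(2013) = 14.05×65 + 4.72×93 + 4.83×38 + 7.68×81 + 1.79×200 = 913.25 + 438.96 + 183.54 + 622.08 + 358 = 2515.83
L = 2864.08 / 2515.83 × 100 = 113.8424
Paasche component (current-period weights):
ΣP(2015)Q(2015) = 13.85×54 + 5.55×112 + 6.08×48 + 9.44×72 + 2.26×198 = 747.9 + 621.6 + 291.84 + 679.68 + 447.48 = 2788.5
ΣP(2013)Q(2015) = 14.05×54 + 4.72×112 + 4.83×48 + 7.68×72 + 1.79×198 = 758.7 + 528.64 + 231.84 + 552.96 + 354.42 = 2426.56
P = 2788.5 / 2426.56 × 100 = 114.9158
Fisher = √(L × P) = √(113.8424 × 114.9158) = 114.3778

114.38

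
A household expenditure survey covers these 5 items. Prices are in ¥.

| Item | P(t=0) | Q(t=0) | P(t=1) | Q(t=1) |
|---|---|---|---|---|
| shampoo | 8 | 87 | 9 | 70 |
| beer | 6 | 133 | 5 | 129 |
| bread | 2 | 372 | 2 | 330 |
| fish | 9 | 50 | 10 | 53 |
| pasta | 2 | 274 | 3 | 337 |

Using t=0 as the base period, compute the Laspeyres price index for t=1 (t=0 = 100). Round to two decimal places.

Laspeyres price index uses base-period quantities as weights.
ΣP(t=1)·Q(t=0) = 9×87 + 5×133 + 2×372 + 10×50 + 3×274 = 783 + 665 + 744 + 500 + 822 = 3514
ΣP(t=0)·Q(t=0) = 8×87 + 6×133 + 2×372 + 9×50 + 2×274 = 696 + 798 + 744 + 450 + 548 = 3236
Index = 3514 / 3236 × 100 = 108.5909

108.59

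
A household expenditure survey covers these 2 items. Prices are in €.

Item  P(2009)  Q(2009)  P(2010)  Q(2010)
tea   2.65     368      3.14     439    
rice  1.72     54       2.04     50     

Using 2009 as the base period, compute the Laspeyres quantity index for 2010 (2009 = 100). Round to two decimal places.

116.97

Laspeyres quantity index uses base-period prices as weights.
ΣP(2009)·Q(2010) = 2.65×439 + 1.72×50 = 1163.35 + 86 = 1249.35
ΣP(2009)·Q(2009) = 2.65×368 + 1.72×54 = 975.2 + 92.88 = 1068.08
Index = 1249.35 / 1068.08 × 100 = 116.9716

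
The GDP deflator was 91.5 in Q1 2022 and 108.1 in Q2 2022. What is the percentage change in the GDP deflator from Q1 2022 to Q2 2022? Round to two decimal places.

Change = (108.1 − 91.5) / 91.5 × 100
       = 16.6 / 91.5 × 100 = 18.1421%

18.14%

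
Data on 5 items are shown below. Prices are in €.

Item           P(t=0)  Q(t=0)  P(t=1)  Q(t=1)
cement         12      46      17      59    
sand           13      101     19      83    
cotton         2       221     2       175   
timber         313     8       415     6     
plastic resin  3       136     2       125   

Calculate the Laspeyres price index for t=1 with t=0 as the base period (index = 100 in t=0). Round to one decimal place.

Laspeyres price index uses base-period quantities as weights.
ΣP(t=1)·Q(t=0) = 17×46 + 19×101 + 2×221 + 415×8 + 2×136 = 782 + 1919 + 442 + 3320 + 272 = 6735
ΣP(t=0)·Q(t=0) = 12×46 + 13×101 + 2×221 + 313×8 + 3×136 = 552 + 1313 + 442 + 2504 + 408 = 5219
Index = 6735 / 5219 × 100 = 129.0477

129.0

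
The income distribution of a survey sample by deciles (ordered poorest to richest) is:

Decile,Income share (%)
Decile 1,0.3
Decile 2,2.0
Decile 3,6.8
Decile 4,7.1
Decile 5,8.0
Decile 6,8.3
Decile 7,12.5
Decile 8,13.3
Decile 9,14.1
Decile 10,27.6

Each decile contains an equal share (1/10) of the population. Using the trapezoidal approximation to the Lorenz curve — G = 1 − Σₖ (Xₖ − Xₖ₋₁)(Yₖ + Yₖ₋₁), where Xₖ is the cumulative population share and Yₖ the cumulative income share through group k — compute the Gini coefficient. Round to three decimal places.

0.379

Cumulative income shares Yₖ: 0.0030, 0.0230, 0.0910, 0.1620, 0.2420, 0.3250, 0.4500, 0.5830, 0.7240, 1.0000
Σ (Xₖ−Xₖ₋₁)(Yₖ+Yₖ₋₁) = (1/10)(0.0030+0.0000) + (1/10)(0.0230+0.0030) + (1/10)(0.0910+0.0230) + (1/10)(0.1620+0.0910) + (1/10)(0.2420+0.1620) + (1/10)(0.3250+0.2420) + (1/10)(0.4500+0.3250) + (1/10)(0.5830+0.4500) + (1/10)(0.7240+0.5830) + (1/10)(1.0000+0.7240)
  = 0.0003 + 0.0026 + 0.0114 + 0.0253 + 0.0404 + 0.0567 + 0.0775 + 0.1033 + 0.1307 + 0.1724 = 0.6206
G = 1 − 0.6206 = 0.3794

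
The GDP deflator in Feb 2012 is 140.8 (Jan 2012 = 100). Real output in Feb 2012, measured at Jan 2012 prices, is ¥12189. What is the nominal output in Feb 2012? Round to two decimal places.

17162.11

Nominal = Real × (Index/100) = 12189 × (140.8/100)
        = 12189 × 1.408 = 17162.1120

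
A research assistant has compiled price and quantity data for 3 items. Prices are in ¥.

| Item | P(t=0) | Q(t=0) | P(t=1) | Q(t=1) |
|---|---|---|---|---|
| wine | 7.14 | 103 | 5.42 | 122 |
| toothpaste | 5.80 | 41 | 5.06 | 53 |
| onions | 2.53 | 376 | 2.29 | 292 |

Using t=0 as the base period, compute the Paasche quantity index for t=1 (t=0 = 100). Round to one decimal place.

Paasche quantity index uses current-period prices as weights.
ΣP(t=1)·Q(t=1) = 5.42×122 + 5.06×53 + 2.29×292 = 661.24 + 268.18 + 668.68 = 1598.1
ΣP(t=1)·Q(t=0) = 5.42×103 + 5.06×41 + 2.29×376 = 558.26 + 207.46 + 861.04 = 1626.76
Index = 1598.1 / 1626.76 × 100 = 98.2382

98.2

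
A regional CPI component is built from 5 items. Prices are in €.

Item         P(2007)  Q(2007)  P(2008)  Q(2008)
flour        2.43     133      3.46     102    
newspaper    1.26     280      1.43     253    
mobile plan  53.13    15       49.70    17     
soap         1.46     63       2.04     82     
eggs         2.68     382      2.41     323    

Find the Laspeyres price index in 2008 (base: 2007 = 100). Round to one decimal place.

Laspeyres price index uses base-period quantities as weights.
ΣP(2008)·Q(2007) = 3.46×133 + 1.43×280 + 49.70×15 + 2.04×63 + 2.41×382 = 460.18 + 400.4 + 745.5 + 128.52 + 920.62 = 2655.22
ΣP(2007)·Q(2007) = 2.43×133 + 1.26×280 + 53.13×15 + 1.46×63 + 2.68×382 = 323.19 + 352.8 + 796.95 + 91.98 + 1023.76 = 2588.68
Index = 2655.22 / 2588.68 × 100 = 102.5704

102.6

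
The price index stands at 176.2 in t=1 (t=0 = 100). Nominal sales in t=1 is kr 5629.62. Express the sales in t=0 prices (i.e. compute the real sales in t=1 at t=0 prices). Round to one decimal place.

3195.0

Real = Nominal ÷ (Index/100) = 5629.62 ÷ (176.2/100)
     = 5629.62 ÷ 1.762 = 3195.0170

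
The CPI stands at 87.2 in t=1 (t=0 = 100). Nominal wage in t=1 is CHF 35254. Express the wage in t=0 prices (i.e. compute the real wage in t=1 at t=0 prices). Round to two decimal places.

40428.90

Real = Nominal ÷ (Index/100) = 35254 ÷ (87.2/100)
     = 35254 ÷ 0.872 = 40428.8991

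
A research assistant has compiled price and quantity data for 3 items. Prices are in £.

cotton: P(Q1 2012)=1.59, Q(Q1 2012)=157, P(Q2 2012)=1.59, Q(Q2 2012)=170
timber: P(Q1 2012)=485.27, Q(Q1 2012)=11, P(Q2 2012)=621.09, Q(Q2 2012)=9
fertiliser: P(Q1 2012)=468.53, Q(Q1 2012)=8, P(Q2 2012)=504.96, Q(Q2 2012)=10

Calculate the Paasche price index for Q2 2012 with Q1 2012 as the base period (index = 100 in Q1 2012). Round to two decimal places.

Paasche price index uses current-period quantities as weights.
ΣP(Q2 2012)·Q(Q2 2012) = 1.59×170 + 621.09×9 + 504.96×10 = 270.3 + 5589.81 + 5049.6 = 10909.71
ΣP(Q1 2012)·Q(Q2 2012) = 1.59×170 + 485.27×9 + 468.53×10 = 270.3 + 4367.43 + 4685.3 = 9323.03
Index = 10909.71 / 9323.03 × 100 = 117.0189

117.02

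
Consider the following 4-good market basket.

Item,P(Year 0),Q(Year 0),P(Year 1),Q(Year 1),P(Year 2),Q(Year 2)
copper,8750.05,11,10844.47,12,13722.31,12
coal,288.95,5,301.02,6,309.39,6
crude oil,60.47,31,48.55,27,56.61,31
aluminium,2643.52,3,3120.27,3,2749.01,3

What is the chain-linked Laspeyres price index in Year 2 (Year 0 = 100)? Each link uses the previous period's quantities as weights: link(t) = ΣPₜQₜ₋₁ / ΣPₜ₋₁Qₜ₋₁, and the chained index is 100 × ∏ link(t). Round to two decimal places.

151.41

Link Year 0→Year 1:
ΣP(Year 1)Q(Year 0) = 10844.47×11 + 301.02×5 + 48.55×31 + 3120.27×3 = 119289.17 + 1505.1 + 1505.05 + 9360.81 = 131660.13
ΣP(Year 0)Q(Year 0) = 8750.05×11 + 288.95×5 + 60.47×31 + 2643.52×3 = 96250.55 + 1444.75 + 1874.57 + 7930.56 = 107500.43
link = 131660.13/107500.43 = 1.224740
Link Year 1→Year 2:
ΣP(Year 2)Q(Year 1) = 13722.31×12 + 309.39×6 + 56.61×27 + 2749.01×3 = 164667.72 + 1856.34 + 1528.47 + 8247.03 = 176299.56
ΣP(Year 1)Q(Year 1) = 10844.47×12 + 301.02×6 + 48.55×27 + 3120.27×3 = 130133.64 + 1806.12 + 1310.85 + 9360.81 = 142611.42
link = 176299.56/142611.42 = 1.236223
Chained index = 100 × 1.224740 × 1.236223 = 151.4053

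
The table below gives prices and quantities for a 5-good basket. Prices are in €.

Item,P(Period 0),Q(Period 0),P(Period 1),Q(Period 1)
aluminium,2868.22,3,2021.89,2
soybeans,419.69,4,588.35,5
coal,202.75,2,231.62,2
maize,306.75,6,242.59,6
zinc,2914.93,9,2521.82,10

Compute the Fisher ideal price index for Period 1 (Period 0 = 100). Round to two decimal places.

Laspeyres component (base-period weights):
ΣP(Period 1)Q(Period 0) = 2021.89×3 + 588.35×4 + 231.62×2 + 242.59×6 + 2521.82×9 = 6065.67 + 2353.4 + 463.24 + 1455.54 + 22696.38 = 33034.23
ΣP(Period 0)Q(Period 0) = 2868.22×3 + 419.69×4 + 202.75×2 + 306.75×6 + 2914.93×9 = 8604.66 + 1678.76 + 405.5 + 1840.5 + 26234.37 = 38763.79
L = 33034.23 / 38763.79 × 100 = 85.2193
Paasche component (current-period weights):
ΣP(Period 1)Q(Period 1) = 2021.89×2 + 588.35×5 + 231.62×2 + 242.59×6 + 2521.82×10 = 4043.78 + 2941.75 + 463.24 + 1455.54 + 25218.2 = 34122.51
ΣP(Period 0)Q(Period 1) = 2868.22×2 + 419.69×5 + 202.75×2 + 306.75×6 + 2914.93×10 = 5736.44 + 2098.45 + 405.5 + 1840.5 + 29149.3 = 39230.19
P = 34122.51 / 39230.19 × 100 = 86.9802
Fisher = √(L × P) = √(85.2193 × 86.9802) = 86.0953

86.10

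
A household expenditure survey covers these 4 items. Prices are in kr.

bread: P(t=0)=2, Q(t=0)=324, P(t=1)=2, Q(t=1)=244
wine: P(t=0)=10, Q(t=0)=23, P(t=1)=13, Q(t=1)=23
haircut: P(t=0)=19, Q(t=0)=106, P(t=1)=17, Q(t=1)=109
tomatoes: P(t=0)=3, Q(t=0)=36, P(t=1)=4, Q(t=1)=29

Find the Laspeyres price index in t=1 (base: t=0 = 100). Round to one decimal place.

Laspeyres price index uses base-period quantities as weights.
ΣP(t=1)·Q(t=0) = 2×324 + 13×23 + 17×106 + 4×36 = 648 + 299 + 1802 + 144 = 2893
ΣP(t=0)·Q(t=0) = 2×324 + 10×23 + 19×106 + 3×36 = 648 + 230 + 2014 + 108 = 3000
Index = 2893 / 3000 × 100 = 96.4333

96.4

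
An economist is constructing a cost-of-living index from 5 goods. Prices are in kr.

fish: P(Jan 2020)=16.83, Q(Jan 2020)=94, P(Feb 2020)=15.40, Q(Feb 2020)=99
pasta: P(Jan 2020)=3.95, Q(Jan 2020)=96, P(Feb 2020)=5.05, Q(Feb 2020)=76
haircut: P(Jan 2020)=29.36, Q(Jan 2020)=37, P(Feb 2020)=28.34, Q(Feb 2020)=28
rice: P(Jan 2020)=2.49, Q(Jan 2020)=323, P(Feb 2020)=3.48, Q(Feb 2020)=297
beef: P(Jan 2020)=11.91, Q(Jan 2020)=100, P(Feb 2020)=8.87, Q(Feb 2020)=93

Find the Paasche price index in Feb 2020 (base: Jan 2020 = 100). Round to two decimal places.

Paasche price index uses current-period quantities as weights.
ΣP(Feb 2020)·Q(Feb 2020) = 15.40×99 + 5.05×76 + 28.34×28 + 3.48×297 + 8.87×93 = 1524.6 + 383.8 + 793.52 + 1033.56 + 824.91 = 4560.39
ΣP(Jan 2020)·Q(Feb 2020) = 16.83×99 + 3.95×76 + 29.36×28 + 2.49×297 + 11.91×93 = 1666.17 + 300.2 + 822.08 + 739.53 + 1107.63 = 4635.61
Index = 4560.39 / 4635.61 × 100 = 98.3773

98.38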